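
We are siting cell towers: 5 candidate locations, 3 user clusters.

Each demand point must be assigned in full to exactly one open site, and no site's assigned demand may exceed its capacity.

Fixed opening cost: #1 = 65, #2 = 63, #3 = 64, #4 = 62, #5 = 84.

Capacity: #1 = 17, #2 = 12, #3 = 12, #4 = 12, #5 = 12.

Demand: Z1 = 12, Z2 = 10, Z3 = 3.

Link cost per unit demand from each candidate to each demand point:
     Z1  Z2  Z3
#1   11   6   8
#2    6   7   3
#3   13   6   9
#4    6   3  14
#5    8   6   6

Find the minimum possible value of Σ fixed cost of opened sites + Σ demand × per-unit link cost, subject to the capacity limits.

283

Open {#1, #4}; cheapest assignment that respects the capacities:
  #1 (cap 17, load 13): Z2, Z3 — cost 10×6 + 3×8 = 84
  #4 (cap 12, load 12): Z1 — cost 12×6 = 72
  Shipping 156, fixed 127 → total 283.
  Any other capacity-feasible assignment to {#1, #4} ships for at least 156.
Compare {#1, #2}: its best feasible assignment gives total 284.
Compare {#1, #2, #4}: its best feasible assignment gives total 316.
Every other set of open sites that can feasibly serve all demand totals ≥ 284 even under its best assignment. Minimum: 283.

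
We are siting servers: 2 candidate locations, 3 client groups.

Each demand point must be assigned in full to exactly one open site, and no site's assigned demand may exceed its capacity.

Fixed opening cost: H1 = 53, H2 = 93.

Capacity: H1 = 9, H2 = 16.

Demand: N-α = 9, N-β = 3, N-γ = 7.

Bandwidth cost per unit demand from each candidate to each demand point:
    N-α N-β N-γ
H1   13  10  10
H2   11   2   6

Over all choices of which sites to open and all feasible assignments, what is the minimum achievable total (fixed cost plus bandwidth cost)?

Open {H1, H2}; cheapest assignment that respects the capacities:
  H1 (cap 9, load 9): N-α — cost 9×13 = 117
  H2 (cap 16, load 10): N-β, N-γ — cost 3×2 + 7×6 = 48
  Shipping 165, fixed 146 → total 311.
  Any other capacity-feasible assignment to {H1, H2} ships for at least 165.
Total demand is 19 and no other set of sites has combined capacity ≥ 19, so {H1, H2} is the only feasible choice of open sites. Minimum: 311.

311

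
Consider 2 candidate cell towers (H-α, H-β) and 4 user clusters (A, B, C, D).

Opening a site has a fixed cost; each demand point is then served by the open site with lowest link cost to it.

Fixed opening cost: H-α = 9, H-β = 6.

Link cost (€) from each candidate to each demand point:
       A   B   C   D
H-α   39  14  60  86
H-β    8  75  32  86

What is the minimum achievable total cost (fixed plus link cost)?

Open {H-α, H-β}: assign each demand point to its cheapest open site.
  A→H-β 8, B→H-α 14, C→H-β 32, D→H-α 86
  link cost 140, fixed 15 → total 155.
Compare {H-β}: link cost 201 + fixed 6 = 207.
Compare {H-α}: link cost 199 + fixed 9 = 208.

155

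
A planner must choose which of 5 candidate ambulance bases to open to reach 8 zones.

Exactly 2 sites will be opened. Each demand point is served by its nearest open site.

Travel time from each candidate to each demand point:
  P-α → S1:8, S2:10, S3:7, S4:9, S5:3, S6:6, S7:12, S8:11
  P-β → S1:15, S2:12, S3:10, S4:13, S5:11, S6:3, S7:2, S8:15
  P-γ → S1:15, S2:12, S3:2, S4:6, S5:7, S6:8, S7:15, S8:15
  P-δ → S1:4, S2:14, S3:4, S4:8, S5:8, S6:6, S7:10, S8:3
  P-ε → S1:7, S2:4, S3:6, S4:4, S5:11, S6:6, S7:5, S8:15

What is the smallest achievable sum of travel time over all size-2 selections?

Open {P-δ, P-ε}.
  S1→P-δ 4, S2→P-ε 4, S3→P-δ 4, S4→P-ε 4, S5→P-δ 8, S6→P-δ 6, S7→P-ε 5, S8→P-δ 3  ⇒ total 38.
Compare {P-β, P-δ}: total 44.
Compare {P-α, P-ε}: total 46.
No size-2 selection does better; minimum is 38.

38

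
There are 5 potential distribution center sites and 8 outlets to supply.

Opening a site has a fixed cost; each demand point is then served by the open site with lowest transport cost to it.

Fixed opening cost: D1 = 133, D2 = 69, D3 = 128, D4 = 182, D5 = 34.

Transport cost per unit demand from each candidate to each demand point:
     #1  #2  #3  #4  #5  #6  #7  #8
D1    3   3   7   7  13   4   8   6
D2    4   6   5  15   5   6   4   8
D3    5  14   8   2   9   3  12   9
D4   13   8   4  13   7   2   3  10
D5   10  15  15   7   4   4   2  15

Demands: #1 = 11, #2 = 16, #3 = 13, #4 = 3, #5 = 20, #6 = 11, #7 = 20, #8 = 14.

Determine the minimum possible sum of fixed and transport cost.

605

Open {D2, D5}: assign each demand point to its cheapest open site.
  #1→D2 11×4=44, #2→D2 16×6=96, #3→D2 13×5=65, #4→D5 3×7=21, #5→D5 20×4=80, #6→D5 11×4=44, #7→D5 20×2=40, #8→D2 14×8=112
  transport cost 502, fixed 103 → total 605.
Compare {D1, D5}: transport cost 441 + fixed 167 = 608.
Compare {D1, D2, D5}: transport cost 415 + fixed 236 = 651.
Compare {D2}: transport cost 608 + fixed 69 = 677.
All other subsets cost ≥ 608. Minimum total cost: 605.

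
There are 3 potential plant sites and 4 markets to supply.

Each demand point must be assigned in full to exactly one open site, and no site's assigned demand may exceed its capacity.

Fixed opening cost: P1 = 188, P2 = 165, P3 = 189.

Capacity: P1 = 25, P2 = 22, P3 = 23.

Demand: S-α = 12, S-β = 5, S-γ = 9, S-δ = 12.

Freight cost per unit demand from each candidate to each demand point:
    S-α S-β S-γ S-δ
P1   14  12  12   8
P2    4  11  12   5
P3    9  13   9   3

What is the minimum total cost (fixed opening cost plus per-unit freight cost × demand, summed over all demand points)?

Open {P2, P3}; cheapest assignment that respects the capacities:
  P2 (cap 22, load 17): S-α, S-β — cost 12×4 + 5×11 = 103
  P3 (cap 23, load 21): S-γ, S-δ — cost 9×9 + 12×3 = 117
  Shipping 220, fixed 354 → total 574.
  Any other capacity-feasible assignment to {P2, P3} ships for at least 220.
Compare {P1, P2}: its best feasible assignment gives total 660.
Compare {P1, P3}: its best feasible assignment gives total 722.
Every other set of open sites that can feasibly serve all demand totals ≥ 660 even under its best assignment. Minimum: 574.

574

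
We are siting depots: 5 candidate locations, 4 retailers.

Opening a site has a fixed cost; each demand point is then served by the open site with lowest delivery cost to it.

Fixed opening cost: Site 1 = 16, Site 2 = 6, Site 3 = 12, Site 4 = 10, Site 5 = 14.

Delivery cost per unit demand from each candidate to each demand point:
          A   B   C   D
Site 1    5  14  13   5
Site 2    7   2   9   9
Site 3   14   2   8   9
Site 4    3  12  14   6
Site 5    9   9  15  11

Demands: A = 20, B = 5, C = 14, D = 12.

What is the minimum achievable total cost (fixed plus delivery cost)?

276

Open {Site 3, Site 4}: assign each demand point to its cheapest open site.
  A→Site 4 20×3=60, B→Site 3 5×2=10, C→Site 3 14×8=112, D→Site 4 12×6=72
  delivery cost 254, fixed 22 → total 276.
Compare {Site 1, Site 3, Site 4}: delivery cost 242 + fixed 38 = 280.
Compare {Site 2, Site 3, Site 4}: delivery cost 254 + fixed 28 = 282.
Compare {Site 2, Site 4}: delivery cost 268 + fixed 16 = 284.
All other subsets cost ≥ 280. Minimum total cost: 276.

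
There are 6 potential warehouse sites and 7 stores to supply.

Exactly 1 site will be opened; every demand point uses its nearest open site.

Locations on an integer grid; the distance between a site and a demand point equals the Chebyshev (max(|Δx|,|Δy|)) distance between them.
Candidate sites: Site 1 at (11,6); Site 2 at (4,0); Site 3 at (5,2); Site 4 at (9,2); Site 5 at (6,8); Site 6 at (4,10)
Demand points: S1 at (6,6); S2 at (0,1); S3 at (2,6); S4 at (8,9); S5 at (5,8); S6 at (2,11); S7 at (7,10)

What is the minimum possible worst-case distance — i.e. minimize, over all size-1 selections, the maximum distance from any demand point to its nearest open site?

7

Open {Site 5}.
  Farthest demand point is S2 at distance 7 (to Site 5); all others are ≤ 7.
With {Site 3} the worst case is 9.
With {Site 4} the worst case is 9.
No size-1 selection achieves below 7.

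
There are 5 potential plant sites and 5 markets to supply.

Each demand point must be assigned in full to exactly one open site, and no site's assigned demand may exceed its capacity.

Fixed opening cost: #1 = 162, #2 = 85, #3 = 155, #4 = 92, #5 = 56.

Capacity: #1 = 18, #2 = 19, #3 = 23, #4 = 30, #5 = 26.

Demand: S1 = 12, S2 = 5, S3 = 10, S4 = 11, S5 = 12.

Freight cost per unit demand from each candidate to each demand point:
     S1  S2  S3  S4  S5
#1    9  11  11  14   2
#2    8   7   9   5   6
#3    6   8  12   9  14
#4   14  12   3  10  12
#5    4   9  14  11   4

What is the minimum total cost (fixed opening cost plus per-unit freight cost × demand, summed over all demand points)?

Open {#4, #5}; cheapest assignment that respects the capacities:
  #4 (cap 30, load 26): S2, S3, S4 — cost 5×12 + 10×3 + 11×10 = 200
  #5 (cap 26, load 24): S1, S5 — cost 12×4 + 12×4 = 96
  Shipping 296, fixed 148 → total 444.
  Any other capacity-feasible assignment to {#4, #5} ships for at least 296.
Compare {#2, #4, #5}: its best feasible assignment gives total 449.
Compare {#1, #4, #5}: its best feasible assignment gives total 567.
Every other set of open sites that can feasibly serve all demand totals ≥ 449 even under its best assignment. Minimum: 444.

444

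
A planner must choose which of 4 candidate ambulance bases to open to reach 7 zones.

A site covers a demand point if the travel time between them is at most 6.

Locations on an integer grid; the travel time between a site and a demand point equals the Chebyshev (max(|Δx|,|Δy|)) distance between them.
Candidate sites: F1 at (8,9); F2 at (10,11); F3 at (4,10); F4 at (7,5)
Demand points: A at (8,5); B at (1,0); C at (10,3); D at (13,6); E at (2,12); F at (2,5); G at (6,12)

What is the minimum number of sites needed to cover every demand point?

Coverage sets (demand points within 6 of each site):
  F1: {A, C, D, E, F, G}
  F2: {A, D, G}
  F3: {A, E, F, G}
  F4: {A, B, C, D, F}
No single site covers all 7 demand points.
But {F1, F4} covers everything, so the minimum is 2.

2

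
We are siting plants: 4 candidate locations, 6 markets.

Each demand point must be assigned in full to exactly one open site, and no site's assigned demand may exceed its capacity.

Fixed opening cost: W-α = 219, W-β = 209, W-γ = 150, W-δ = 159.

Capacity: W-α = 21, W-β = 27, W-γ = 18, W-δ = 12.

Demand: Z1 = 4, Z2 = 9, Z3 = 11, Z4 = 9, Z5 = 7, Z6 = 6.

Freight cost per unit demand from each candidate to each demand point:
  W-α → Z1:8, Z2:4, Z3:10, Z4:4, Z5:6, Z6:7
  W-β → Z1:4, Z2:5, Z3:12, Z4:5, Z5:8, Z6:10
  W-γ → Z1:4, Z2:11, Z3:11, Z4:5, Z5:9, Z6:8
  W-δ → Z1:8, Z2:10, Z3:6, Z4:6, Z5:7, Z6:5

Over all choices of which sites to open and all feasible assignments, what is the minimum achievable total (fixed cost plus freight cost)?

Open {W-α, W-β}; cheapest assignment that respects the capacities:
  W-α (cap 21, load 20): Z2, Z3 — cost 9×4 + 11×10 = 146
  W-β (cap 27, load 26): Z1, Z4, Z5, Z6 — cost 4×4 + 9×5 + 7×8 + 6×10 = 177
  Shipping 323, fixed 428 → total 751.
  Any other capacity-feasible assignment to {W-α, W-β} ships for at least 323.
Compare {W-α, W-γ, W-δ}: its best feasible assignment gives total 793.
Compare {W-β, W-γ, W-δ}: its best feasible assignment gives total 794.
Every other set of open sites that can feasibly serve all demand totals ≥ 793 even under its best assignment. Minimum: 751.

751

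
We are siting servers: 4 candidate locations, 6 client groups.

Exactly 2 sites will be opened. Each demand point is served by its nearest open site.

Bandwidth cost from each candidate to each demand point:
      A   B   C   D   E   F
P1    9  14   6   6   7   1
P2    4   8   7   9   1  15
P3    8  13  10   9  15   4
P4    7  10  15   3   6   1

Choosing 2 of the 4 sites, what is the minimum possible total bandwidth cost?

Open {P2, P4}.
  A→P2 4, B→P2 8, C→P2 7, D→P4 3, E→P2 1, F→P4 1  ⇒ total 24.
Compare {P1, P2}: total 26.
Compare {P1, P4}: total 33.
No size-2 selection does better; minimum is 24.

24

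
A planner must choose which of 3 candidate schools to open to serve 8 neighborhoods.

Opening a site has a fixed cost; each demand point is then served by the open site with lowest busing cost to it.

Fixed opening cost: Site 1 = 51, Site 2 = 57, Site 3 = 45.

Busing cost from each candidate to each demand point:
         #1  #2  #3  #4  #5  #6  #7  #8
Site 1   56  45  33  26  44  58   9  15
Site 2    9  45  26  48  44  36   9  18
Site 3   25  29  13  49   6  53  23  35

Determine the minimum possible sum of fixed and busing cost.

270

Open {Site 2, Site 3}: assign each demand point to its cheapest open site.
  #1→Site 2 9, #2→Site 3 29, #3→Site 3 13, #4→Site 2 48, #5→Site 3 6, #6→Site 2 36, #7→Site 2 9, #8→Site 2 18
  busing cost 168, fixed 102 → total 270.
Compare {Site 1, Site 3}: busing cost 176 + fixed 96 = 272.
Compare {Site 3}: busing cost 233 + fixed 45 = 278.
Compare {Site 2}: busing cost 235 + fixed 57 = 292.
All other subsets cost ≥ 272. Minimum total cost: 270.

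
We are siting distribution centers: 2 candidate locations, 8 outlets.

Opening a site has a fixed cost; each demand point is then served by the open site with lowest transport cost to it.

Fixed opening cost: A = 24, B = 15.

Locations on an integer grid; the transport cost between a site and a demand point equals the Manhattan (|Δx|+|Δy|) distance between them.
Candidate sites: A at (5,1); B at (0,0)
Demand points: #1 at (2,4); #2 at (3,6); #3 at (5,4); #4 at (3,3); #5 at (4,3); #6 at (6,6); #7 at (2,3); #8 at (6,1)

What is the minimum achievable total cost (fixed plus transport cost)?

Open {A}: assign each demand point to its cheapest open site.
  #1→A 6, #2→A 7, #3→A 3, #4→A 4, #5→A 3, #6→A 6, #7→A 5, #8→A 1
  transport cost 35, fixed 24 → total 59.
Compare {A, B}: transport cost 35 + fixed 39 = 74.
Compare {B}: transport cost 61 + fixed 15 = 76.

59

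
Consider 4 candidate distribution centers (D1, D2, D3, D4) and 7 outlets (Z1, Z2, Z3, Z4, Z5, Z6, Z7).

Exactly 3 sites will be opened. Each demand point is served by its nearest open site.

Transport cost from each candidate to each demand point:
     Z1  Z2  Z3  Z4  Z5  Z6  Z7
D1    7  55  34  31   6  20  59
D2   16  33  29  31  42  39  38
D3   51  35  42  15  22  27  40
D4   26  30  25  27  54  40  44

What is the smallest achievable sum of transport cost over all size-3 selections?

Open {D1, D3, D4}.
  Z1→D1 7, Z2→D4 30, Z3→D4 25, Z4→D3 15, Z5→D1 6, Z6→D1 20, Z7→D3 40  ⇒ total 143.
Compare {D1, D2, D3}: total 148.
Compare {D1, D2, D4}: total 153.
No size-3 selection does better; minimum is 143.

143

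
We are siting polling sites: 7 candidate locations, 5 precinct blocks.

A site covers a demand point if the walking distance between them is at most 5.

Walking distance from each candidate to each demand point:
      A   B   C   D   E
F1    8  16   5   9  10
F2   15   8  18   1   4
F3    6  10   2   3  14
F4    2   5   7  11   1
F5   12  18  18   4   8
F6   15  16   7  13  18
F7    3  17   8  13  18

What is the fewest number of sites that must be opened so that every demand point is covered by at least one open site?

2

Coverage sets (demand points within 5 of each site):
  F1: {C}
  F2: {D, E}
  F3: {C, D}
  F4: {A, B, E}
  F5: {D}
  F6: {}
  F7: {A}
No single site covers all 5 demand points.
But {F3, F4} covers everything, so the minimum is 2.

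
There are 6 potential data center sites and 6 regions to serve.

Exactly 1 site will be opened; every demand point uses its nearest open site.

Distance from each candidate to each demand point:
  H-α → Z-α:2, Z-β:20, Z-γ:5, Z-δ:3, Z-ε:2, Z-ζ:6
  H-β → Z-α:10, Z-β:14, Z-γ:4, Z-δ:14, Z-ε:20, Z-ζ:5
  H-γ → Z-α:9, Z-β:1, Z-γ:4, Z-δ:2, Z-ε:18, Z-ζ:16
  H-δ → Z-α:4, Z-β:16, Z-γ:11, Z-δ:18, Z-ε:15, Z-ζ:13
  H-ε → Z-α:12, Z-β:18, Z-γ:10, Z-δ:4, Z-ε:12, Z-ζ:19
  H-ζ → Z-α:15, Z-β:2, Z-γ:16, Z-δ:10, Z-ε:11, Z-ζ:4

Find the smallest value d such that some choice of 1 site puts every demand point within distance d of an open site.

Open {H-ζ}.
  Farthest demand point is Z-γ at distance 16 (to H-ζ); all others are ≤ 16.
With {H-γ} the worst case is 18.
With {H-δ} the worst case is 18.
No size-1 selection achieves below 16.

16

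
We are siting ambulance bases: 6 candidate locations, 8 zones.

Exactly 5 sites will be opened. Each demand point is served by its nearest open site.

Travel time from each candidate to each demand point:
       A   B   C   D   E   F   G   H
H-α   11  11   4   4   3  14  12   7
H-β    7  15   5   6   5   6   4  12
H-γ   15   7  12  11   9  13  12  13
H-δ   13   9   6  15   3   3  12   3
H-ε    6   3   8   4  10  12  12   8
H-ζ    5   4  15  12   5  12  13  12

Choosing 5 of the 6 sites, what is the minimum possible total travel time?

Open {H-α, H-β, H-δ, H-ε, H-ζ}.
  A→H-ζ 5, B→H-ε 3, C→H-α 4, D→H-α 4, E→H-α 3, F→H-δ 3, G→H-β 4, H→H-δ 3  ⇒ total 29.
Compare {H-α, H-β, H-γ, H-δ, H-ε}: total 30.
Compare {H-α, H-β, H-γ, H-δ, H-ζ}: total 30.
No size-5 selection does better; minimum is 29.

29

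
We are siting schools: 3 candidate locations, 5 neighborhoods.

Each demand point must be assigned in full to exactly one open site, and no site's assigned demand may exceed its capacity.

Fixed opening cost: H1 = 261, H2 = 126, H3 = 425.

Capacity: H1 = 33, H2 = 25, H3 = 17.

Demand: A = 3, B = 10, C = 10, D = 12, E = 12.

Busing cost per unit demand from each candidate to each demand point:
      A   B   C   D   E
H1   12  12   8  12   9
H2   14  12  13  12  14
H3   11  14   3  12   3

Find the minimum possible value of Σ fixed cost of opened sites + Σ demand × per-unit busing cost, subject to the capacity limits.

875

Open {H1, H2}; cheapest assignment that respects the capacities:
  H1 (cap 33, load 25): A, C, E — cost 3×12 + 10×8 + 12×9 = 224
  H2 (cap 25, load 22): B, D — cost 10×12 + 12×12 = 264
  Shipping 488, fixed 387 → total 875.
  Any other capacity-feasible assignment to {H1, H2} ships for at least 488.
Compare {H1, H3}: its best feasible assignment gives total 1099.
Compare {H1, H2, H3}: its best feasible assignment gives total 1225.
Every other set of open sites that can feasibly serve all demand totals ≥ 1099 even under its best assignment. Minimum: 875.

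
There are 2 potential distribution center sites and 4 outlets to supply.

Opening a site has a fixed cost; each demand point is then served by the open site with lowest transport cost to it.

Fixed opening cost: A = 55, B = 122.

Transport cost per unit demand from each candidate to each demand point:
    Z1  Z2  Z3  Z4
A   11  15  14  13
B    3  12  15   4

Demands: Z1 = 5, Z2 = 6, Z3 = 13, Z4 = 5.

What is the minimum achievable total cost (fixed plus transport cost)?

424

Open {B}: assign each demand point to its cheapest open site.
  Z1→B 5×3=15, Z2→B 6×12=72, Z3→B 13×15=195, Z4→B 5×4=20
  transport cost 302, fixed 122 → total 424.
Compare {A}: transport cost 392 + fixed 55 = 447.
Compare {A, B}: transport cost 289 + fixed 177 = 466.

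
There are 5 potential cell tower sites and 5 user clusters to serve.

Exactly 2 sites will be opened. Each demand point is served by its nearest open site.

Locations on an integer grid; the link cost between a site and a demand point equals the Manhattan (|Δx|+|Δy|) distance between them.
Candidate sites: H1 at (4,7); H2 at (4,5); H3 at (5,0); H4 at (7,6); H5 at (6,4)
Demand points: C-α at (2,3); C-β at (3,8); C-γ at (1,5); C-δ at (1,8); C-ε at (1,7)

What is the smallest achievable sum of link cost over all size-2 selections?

Open {H1, H2}.
  C-α→H2 4, C-β→H1 2, C-γ→H2 3, C-δ→H1 4, C-ε→H1 3  ⇒ total 16.
Compare {H1, H5}: total 19.
Compare {H1, H3}: total 20.
No size-2 selection does better; minimum is 16.

16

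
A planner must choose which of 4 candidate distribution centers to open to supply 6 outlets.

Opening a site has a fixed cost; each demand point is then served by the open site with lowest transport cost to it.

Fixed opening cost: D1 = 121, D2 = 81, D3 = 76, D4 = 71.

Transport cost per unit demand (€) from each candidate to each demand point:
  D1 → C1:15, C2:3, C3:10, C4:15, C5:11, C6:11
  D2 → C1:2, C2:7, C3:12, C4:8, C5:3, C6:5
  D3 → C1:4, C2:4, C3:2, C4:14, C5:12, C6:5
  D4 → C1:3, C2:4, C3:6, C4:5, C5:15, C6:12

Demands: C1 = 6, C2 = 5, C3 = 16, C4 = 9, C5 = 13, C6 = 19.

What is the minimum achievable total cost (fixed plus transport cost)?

427

Open {D2, D3}: assign each demand point to its cheapest open site.
  C1→D2 6×2=12, C2→D3 5×4=20, C3→D3 16×2=32, C4→D2 9×8=72, C5→D2 13×3=39, C6→D2 19×5=95
  transport cost 270, fixed 157 → total 427.
Compare {D2, D4}: transport cost 307 + fixed 152 = 459.
Compare {D2, D3, D4}: transport cost 243 + fixed 228 = 471.
Compare {D3, D4}: transport cost 366 + fixed 147 = 513.
All other subsets cost ≥ 459. Minimum total cost: 427.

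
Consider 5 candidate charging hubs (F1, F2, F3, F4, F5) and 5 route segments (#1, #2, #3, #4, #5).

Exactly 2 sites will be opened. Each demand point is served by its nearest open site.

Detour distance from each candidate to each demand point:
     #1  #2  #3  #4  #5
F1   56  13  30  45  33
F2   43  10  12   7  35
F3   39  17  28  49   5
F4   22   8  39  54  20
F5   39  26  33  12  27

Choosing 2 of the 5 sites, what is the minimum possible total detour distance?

69

Open {F2, F4}.
  #1→F4 22, #2→F4 8, #3→F2 12, #4→F2 7, #5→F4 20  ⇒ total 69.
Compare {F2, F3}: total 73.
Compare {F2, F5}: total 95.
No size-2 selection does better; minimum is 69.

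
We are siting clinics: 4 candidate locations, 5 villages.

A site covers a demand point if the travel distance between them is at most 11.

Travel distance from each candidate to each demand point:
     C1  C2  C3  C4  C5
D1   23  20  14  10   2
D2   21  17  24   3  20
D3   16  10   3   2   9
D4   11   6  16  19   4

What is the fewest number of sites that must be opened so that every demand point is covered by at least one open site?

2

Coverage sets (demand points within 11 of each site):
  D1: {C4, C5}
  D2: {C4}
  D3: {C2, C3, C4, C5}
  D4: {C1, C2, C5}
No single site covers all 5 demand points.
But {D3, D4} covers everything, so the minimum is 2.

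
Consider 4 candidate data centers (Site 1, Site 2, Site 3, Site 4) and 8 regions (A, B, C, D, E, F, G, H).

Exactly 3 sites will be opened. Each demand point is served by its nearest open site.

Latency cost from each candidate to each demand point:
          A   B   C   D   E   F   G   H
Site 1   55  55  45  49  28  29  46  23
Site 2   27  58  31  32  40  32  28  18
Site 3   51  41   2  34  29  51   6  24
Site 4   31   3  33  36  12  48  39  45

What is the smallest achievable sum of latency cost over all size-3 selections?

Open {Site 2, Site 3, Site 4}.
  A→Site 2 27, B→Site 4 3, C→Site 3 2, D→Site 2 32, E→Site 4 12, F→Site 2 32, G→Site 3 6, H→Site 2 18  ⇒ total 132.
Compare {Site 1, Site 3, Site 4}: total 140.
Compare {Site 1, Site 2, Site 4}: total 180.
No size-3 selection does better; minimum is 132.

132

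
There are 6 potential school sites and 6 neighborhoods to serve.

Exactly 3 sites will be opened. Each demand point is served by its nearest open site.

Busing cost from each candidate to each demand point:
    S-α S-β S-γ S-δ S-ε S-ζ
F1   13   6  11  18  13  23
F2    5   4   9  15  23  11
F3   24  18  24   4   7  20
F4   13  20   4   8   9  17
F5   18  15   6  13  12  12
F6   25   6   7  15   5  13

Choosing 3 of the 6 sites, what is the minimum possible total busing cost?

Open {F2, F3, F4}.
  S-α→F2 5, S-β→F2 4, S-γ→F4 4, S-δ→F3 4, S-ε→F3 7, S-ζ→F2 11  ⇒ total 35.
Compare {F2, F3, F6}: total 36.
Compare {F2, F3, F5}: total 37.
No size-3 selection does better; minimum is 35.

35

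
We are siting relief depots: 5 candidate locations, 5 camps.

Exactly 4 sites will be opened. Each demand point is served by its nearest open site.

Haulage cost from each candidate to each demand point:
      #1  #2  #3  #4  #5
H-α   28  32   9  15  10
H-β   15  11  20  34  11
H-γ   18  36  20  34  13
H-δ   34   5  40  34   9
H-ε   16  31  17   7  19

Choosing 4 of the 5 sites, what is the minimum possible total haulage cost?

45

Open {H-α, H-β, H-δ, H-ε}.
  #1→H-β 15, #2→H-δ 5, #3→H-α 9, #4→H-ε 7, #5→H-δ 9  ⇒ total 45.
Compare {H-α, H-γ, H-δ, H-ε}: total 46.
Compare {H-α, H-β, H-γ, H-ε}: total 52.
No size-4 selection does better; minimum is 45.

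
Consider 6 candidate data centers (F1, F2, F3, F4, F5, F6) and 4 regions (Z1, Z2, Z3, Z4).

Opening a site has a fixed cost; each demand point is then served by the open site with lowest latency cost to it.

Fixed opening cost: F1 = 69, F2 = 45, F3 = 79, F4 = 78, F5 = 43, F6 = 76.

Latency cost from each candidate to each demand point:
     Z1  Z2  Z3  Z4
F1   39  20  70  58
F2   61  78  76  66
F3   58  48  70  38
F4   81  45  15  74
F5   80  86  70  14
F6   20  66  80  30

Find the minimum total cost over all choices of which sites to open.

Open {F1, F5}: assign each demand point to its cheapest open site.
  Z1→F1 39, Z2→F1 20, Z3→F1 70, Z4→F5 14
  latency cost 143, fixed 112 → total 255.
Compare {F1}: latency cost 187 + fixed 69 = 256.
Compare {F4, F6}: latency cost 110 + fixed 154 = 264.
Compare {F6}: latency cost 196 + fixed 76 = 272.
All other subsets cost ≥ 256. Minimum total cost: 255.

255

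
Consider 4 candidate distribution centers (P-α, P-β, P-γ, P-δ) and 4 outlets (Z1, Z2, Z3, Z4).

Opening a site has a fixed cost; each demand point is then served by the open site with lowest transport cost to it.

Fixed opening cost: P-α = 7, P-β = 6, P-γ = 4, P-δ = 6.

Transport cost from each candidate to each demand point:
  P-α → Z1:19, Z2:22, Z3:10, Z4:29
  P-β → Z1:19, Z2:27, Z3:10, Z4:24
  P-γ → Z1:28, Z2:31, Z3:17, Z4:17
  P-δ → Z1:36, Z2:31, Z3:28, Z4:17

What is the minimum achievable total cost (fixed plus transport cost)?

Open {P-α, P-γ}: assign each demand point to its cheapest open site.
  Z1→P-α 19, Z2→P-α 22, Z3→P-α 10, Z4→P-γ 17
  transport cost 68, fixed 11 → total 79.
Compare {P-α, P-δ}: transport cost 68 + fixed 13 = 81.
Compare {P-β, P-γ}: transport cost 73 + fixed 10 = 83.
Compare {P-β, P-δ}: transport cost 73 + fixed 12 = 85.
All other subsets cost ≥ 81. Minimum total cost: 79.

79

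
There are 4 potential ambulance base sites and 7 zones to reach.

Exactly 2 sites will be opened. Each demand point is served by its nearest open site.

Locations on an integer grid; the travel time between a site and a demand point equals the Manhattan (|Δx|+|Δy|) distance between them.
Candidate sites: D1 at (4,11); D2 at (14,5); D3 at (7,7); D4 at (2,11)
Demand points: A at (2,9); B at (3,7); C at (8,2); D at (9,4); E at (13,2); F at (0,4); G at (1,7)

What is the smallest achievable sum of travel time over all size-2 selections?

Open {D2, D4}.
  A→D4 2, B→D4 5, C→D2 9, D→D2 6, E→D2 4, F→D4 9, G→D4 5  ⇒ total 40.
Compare {D2, D3}: total 42.
Compare {D3, D4}: total 42.
No size-2 selection does better; minimum is 40.

40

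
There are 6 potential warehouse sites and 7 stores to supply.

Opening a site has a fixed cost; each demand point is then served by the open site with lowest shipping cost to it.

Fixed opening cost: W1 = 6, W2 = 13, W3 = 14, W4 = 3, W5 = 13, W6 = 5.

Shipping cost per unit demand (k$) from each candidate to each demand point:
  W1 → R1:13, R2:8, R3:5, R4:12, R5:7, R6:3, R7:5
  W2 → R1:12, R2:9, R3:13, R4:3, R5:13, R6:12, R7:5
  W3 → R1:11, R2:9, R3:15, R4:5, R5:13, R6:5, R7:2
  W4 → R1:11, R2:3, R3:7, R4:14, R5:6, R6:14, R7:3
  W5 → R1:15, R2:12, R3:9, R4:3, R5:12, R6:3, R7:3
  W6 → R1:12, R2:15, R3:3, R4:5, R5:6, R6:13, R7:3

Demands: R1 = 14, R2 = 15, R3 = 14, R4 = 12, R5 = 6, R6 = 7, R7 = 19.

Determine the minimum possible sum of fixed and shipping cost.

Open {W3, W4, W5, W6}: assign each demand point to its cheapest open site.
  R1→W3 14×11=154, R2→W4 15×3=45, R3→W6 14×3=42, R4→W5 12×3=36, R5→W4 6×6=36, R6→W5 7×3=21, R7→W3 19×2=38
  shipping cost 372, fixed 35 → total 407.
Compare {W4, W5, W6}: shipping cost 391 + fixed 21 = 412.
Compare {W1, W2, W3, W4, W6}: shipping cost 372 + fixed 41 = 413.
Compare {W1, W3, W4, W5, W6}: shipping cost 372 + fixed 41 = 413.
All other subsets cost ≥ 412. Minimum total cost: 407.

407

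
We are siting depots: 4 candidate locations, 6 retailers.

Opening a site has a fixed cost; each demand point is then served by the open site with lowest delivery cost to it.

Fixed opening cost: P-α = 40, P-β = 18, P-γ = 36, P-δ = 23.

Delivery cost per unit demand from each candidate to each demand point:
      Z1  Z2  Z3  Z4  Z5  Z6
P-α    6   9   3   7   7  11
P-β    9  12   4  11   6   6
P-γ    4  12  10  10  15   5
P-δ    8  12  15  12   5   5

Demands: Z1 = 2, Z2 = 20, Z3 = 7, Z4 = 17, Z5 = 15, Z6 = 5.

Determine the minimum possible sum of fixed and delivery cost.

495

Open {P-α, P-δ}: assign each demand point to its cheapest open site.
  Z1→P-α 2×6=12, Z2→P-α 20×9=180, Z3→P-α 7×3=21, Z4→P-α 17×7=119, Z5→P-δ 15×5=75, Z6→P-δ 5×5=25
  delivery cost 432, fixed 63 → total 495.
Compare {P-α, P-β}: delivery cost 452 + fixed 58 = 510.
Compare {P-α, P-β, P-δ}: delivery cost 432 + fixed 81 = 513.
Compare {P-α, P-γ, P-δ}: delivery cost 428 + fixed 99 = 527.
All other subsets cost ≥ 510. Minimum total cost: 495.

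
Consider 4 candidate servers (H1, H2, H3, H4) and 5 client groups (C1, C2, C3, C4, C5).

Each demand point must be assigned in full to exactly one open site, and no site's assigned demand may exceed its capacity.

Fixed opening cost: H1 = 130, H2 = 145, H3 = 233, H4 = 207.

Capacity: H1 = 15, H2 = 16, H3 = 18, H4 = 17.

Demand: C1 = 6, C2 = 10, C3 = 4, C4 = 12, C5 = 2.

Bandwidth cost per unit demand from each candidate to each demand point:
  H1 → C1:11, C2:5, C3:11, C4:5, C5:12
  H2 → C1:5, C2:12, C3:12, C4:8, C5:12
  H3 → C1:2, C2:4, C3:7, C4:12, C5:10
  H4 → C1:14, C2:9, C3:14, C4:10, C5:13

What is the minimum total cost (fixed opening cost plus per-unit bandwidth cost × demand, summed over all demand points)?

Open {H2, H3}; cheapest assignment that respects the capacities:
  H2 (cap 16, load 16): C3, C4 — cost 4×12 + 12×8 = 144
  H3 (cap 18, load 18): C1, C2, C5 — cost 6×2 + 10×4 + 2×10 = 72
  Shipping 216, fixed 378 → total 594.
  Any other capacity-feasible assignment to {H2, H3} ships for at least 216.
Compare {H1, H2, H3}: its best feasible assignment gives total 686.
Compare {H3, H4}: its best feasible assignment gives total 688.
Every other set of open sites that can feasibly serve all demand totals ≥ 686 even under its best assignment. Minimum: 594.

594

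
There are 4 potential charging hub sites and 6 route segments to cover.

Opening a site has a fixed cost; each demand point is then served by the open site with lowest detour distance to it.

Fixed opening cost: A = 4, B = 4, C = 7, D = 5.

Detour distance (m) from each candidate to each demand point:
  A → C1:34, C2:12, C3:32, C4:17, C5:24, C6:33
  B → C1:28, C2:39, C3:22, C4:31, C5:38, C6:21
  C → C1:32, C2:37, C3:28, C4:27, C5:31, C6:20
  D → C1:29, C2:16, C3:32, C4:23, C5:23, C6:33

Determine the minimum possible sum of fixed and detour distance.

132

Open {A, B}: assign each demand point to its cheapest open site.
  C1→B 28, C2→A 12, C3→B 22, C4→A 17, C5→A 24, C6→B 21
  detour distance 124, fixed 8 → total 132.
Compare {A, B, D}: detour distance 123 + fixed 13 = 136.
Compare {A, B, C}: detour distance 123 + fixed 15 = 138.
Compare {B, D}: detour distance 133 + fixed 9 = 142.
All other subsets cost ≥ 136. Minimum total cost: 132.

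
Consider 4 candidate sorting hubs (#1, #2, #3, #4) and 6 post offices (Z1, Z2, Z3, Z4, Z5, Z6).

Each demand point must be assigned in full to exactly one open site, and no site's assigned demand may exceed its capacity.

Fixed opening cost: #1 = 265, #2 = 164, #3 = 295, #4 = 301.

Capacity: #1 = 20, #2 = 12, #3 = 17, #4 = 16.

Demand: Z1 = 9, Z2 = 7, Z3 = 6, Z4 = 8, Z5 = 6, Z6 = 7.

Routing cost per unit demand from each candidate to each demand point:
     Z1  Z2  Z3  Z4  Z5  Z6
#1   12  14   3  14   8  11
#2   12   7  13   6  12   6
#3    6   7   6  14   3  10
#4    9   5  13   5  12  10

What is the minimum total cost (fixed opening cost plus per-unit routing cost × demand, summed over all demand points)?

1018

Open {#1, #2, #3}; cheapest assignment that respects the capacities:
  #1 (cap 20, load 19): Z3, Z5, Z6 — cost 6×3 + 6×8 + 7×11 = 143
  #2 (cap 12, load 8): Z4 — cost 8×6 = 48
  #3 (cap 17, load 16): Z1, Z2 — cost 9×6 + 7×7 = 103
  Shipping 294, fixed 724 → total 1018.
  Any other capacity-feasible assignment to {#1, #2, #3} ships for at least 294.
Compare {#1, #2, #4}: its best feasible assignment gives total 1037.
Compare {#1, #3, #4}: its best feasible assignment gives total 1103.
Every other set of open sites that can feasibly serve all demand totals ≥ 1037 even under its best assignment. Minimum: 1018.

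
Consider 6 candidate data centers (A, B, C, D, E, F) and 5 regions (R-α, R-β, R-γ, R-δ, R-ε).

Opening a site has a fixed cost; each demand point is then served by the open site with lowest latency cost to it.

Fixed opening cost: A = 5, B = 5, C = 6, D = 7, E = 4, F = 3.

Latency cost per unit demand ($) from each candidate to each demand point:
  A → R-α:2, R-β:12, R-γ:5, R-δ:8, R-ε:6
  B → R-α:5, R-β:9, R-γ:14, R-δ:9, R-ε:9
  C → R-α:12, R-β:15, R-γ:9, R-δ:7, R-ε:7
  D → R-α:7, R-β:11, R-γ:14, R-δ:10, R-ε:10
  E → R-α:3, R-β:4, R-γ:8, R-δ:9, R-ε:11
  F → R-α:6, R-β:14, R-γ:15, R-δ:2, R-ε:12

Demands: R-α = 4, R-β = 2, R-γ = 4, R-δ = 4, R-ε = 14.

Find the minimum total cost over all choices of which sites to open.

Open {A, E, F}: assign each demand point to its cheapest open site.
  R-α→A 4×2=8, R-β→E 2×4=8, R-γ→A 4×5=20, R-δ→F 4×2=8, R-ε→A 14×6=84
  latency cost 128, fixed 12 → total 140.
Compare {A, B, E, F}: latency cost 128 + fixed 17 = 145.
Compare {A, C, E, F}: latency cost 128 + fixed 18 = 146.
Compare {A, D, E, F}: latency cost 128 + fixed 19 = 147.
All other subsets cost ≥ 145. Minimum total cost: 140.

140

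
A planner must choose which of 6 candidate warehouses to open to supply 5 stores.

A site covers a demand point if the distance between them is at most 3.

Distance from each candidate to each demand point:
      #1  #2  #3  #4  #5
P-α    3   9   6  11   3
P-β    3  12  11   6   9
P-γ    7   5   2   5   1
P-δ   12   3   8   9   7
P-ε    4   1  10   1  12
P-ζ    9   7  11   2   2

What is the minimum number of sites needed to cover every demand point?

3

Coverage sets (demand points within 3 of each site):
  P-α: {#1, #5}
  P-β: {#1}
  P-γ: {#3, #5}
  P-δ: {#2}
  P-ε: {#2, #4}
  P-ζ: {#4, #5}
No 2 sites suffice: every size-2 union leaves at least one demand point uncovered.
But {P-α, P-γ, P-ε} covers everything, so the minimum is 3.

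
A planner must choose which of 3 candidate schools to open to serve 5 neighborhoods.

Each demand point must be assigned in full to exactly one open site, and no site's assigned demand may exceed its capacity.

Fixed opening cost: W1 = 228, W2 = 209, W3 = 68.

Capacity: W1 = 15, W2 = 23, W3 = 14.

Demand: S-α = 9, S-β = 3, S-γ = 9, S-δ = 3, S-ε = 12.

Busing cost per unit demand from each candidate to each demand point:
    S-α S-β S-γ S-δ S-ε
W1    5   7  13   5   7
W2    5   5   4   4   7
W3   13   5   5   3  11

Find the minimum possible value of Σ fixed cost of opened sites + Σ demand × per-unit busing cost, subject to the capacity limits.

632

Open {W1, W2}; cheapest assignment that respects the capacities:
  W1 (cap 15, load 15): S-δ, S-ε — cost 3×5 + 12×7 = 99
  W2 (cap 23, load 21): S-α, S-β, S-γ — cost 9×5 + 3×5 + 9×4 = 96
  Shipping 195, fixed 437 → total 632.
  Any other capacity-feasible assignment to {W1, W2} ships for at least 195.
Compare {W1, W2, W3}: its best feasible assignment gives total 694.
Every other set of open sites that can feasibly serve all demand totals ≥ 694 even under its best assignment. Minimum: 632.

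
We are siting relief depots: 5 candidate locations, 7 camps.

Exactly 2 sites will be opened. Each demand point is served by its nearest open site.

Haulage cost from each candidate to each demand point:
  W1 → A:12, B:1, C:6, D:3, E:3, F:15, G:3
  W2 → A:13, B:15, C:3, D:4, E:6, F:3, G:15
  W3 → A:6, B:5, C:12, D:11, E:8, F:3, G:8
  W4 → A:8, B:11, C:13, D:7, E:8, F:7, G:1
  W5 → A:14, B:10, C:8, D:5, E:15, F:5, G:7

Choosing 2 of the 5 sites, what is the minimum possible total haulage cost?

25

Open {W1, W3}.
  A→W3 6, B→W1 1, C→W1 6, D→W1 3, E→W1 3, F→W3 3, G→W1 3  ⇒ total 25.
Compare {W1, W2}: total 28.
Compare {W1, W4}: total 29.
No size-2 selection does better; minimum is 25.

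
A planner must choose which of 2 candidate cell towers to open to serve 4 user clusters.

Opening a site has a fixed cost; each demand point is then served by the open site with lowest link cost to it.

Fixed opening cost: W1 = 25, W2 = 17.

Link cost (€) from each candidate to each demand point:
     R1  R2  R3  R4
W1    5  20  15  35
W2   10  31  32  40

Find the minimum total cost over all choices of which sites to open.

Open {W1}: assign each demand point to its cheapest open site.
  R1→W1 5, R2→W1 20, R3→W1 15, R4→W1 35
  link cost 75, fixed 25 → total 100.
Compare {W1, W2}: link cost 75 + fixed 42 = 117.
Compare {W2}: link cost 113 + fixed 17 = 130.

100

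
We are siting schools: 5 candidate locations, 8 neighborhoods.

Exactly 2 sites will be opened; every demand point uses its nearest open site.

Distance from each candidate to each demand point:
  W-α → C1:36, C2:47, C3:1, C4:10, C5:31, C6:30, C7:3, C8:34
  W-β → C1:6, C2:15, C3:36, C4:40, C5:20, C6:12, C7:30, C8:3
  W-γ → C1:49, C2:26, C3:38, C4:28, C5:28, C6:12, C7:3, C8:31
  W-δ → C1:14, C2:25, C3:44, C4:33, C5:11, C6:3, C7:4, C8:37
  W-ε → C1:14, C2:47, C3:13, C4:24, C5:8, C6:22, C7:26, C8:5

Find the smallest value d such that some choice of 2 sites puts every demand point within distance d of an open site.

Open {W-α, W-β}.
  Farthest demand point is C5 at distance 20 (to W-β); all others are ≤ 20.
With {W-δ, W-ε} the worst case is 25.
With {W-β, W-ε} the worst case is 26.
No size-2 selection achieves below 20.

20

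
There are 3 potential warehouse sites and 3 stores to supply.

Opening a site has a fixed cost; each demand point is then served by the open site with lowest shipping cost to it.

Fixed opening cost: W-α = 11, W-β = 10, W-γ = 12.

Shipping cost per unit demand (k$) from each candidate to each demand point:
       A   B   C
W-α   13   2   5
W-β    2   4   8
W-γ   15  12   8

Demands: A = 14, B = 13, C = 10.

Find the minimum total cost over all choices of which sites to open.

125

Open {W-α, W-β}: assign each demand point to its cheapest open site.
  A→W-β 14×2=28, B→W-α 13×2=26, C→W-α 10×5=50
  shipping cost 104, fixed 21 → total 125.
Compare {W-α, W-β, W-γ}: shipping cost 104 + fixed 33 = 137.
Compare {W-β}: shipping cost 160 + fixed 10 = 170.
Compare {W-β, W-γ}: shipping cost 160 + fixed 22 = 182.
All other subsets cost ≥ 137. Minimum total cost: 125.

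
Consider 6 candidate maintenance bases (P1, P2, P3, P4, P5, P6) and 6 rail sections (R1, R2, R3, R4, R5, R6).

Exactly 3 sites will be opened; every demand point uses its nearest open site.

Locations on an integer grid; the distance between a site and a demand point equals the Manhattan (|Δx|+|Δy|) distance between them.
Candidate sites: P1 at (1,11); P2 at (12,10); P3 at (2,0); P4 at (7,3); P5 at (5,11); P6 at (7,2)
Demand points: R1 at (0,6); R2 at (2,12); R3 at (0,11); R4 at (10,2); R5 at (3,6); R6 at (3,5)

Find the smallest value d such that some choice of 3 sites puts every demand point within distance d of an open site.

7

Open {P1, P2, P4}.
  Farthest demand point is R5 at distance 7 (to P1); all others are ≤ 7.
With {P1, P2, P6} the worst case is 7.
With {P1, P3, P4} the worst case is 7.
No size-3 selection achieves below 7.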